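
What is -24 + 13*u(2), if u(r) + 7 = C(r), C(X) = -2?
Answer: -141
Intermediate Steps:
u(r) = -9 (u(r) = -7 - 2 = -9)
-24 + 13*u(2) = -24 + 13*(-9) = -24 - 117 = -141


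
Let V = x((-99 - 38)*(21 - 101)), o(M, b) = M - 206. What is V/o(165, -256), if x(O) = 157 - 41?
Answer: -116/41 ≈ -2.8293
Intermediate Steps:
o(M, b) = -206 + M
x(O) = 116
V = 116
V/o(165, -256) = 116/(-206 + 165) = 116/(-41) = 116*(-1/41) = -116/41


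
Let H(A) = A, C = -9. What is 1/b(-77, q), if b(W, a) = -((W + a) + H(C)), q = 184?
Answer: -1/98 ≈ -0.010204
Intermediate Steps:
b(W, a) = 9 - W - a (b(W, a) = -((W + a) - 9) = -(-9 + W + a) = 9 - W - a)
1/b(-77, q) = 1/(9 - 1*(-77) - 1*184) = 1/(9 + 77 - 184) = 1/(-98) = -1/98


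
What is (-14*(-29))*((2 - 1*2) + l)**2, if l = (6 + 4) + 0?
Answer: 40600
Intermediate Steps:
l = 10 (l = 10 + 0 = 10)
(-14*(-29))*((2 - 1*2) + l)**2 = (-14*(-29))*((2 - 1*2) + 10)**2 = 406*((2 - 2) + 10)**2 = 406*(0 + 10)**2 = 406*10**2 = 406*100 = 40600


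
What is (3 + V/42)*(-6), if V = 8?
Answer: -134/7 ≈ -19.143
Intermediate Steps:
(3 + V/42)*(-6) = (3 + 8/42)*(-6) = (3 + 8*(1/42))*(-6) = (3 + 4/21)*(-6) = (67/21)*(-6) = -134/7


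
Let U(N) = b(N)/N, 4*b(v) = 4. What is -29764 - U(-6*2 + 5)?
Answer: -208347/7 ≈ -29764.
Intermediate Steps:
b(v) = 1 (b(v) = (1/4)*4 = 1)
U(N) = 1/N
-29764 - U(-6*2 + 5) = -29764 - 1/(-6*2 + 5) = -29764 - 1/(-12 + 5) = -29764 - 1/(-7) = -29764 - 1*(-1/7) = -29764 + 1/7 = -208347/7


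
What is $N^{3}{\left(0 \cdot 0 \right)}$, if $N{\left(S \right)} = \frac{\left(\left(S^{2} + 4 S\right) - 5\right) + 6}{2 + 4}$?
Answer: $\frac{1}{216} \approx 0.0046296$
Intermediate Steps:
$N{\left(S \right)} = \frac{1}{6} + \frac{S^{2}}{6} + \frac{2 S}{3}$ ($N{\left(S \right)} = \frac{\left(-5 + S^{2} + 4 S\right) + 6}{6} = \left(1 + S^{2} + 4 S\right) \frac{1}{6} = \frac{1}{6} + \frac{S^{2}}{6} + \frac{2 S}{3}$)
$N^{3}{\left(0 \cdot 0 \right)} = \left(\frac{1}{6} + \frac{\left(0 \cdot 0\right)^{2}}{6} + \frac{2 \cdot 0 \cdot 0}{3}\right)^{3} = \left(\frac{1}{6} + \frac{0^{2}}{6} + \frac{2}{3} \cdot 0\right)^{3} = \left(\frac{1}{6} + \frac{1}{6} \cdot 0 + 0\right)^{3} = \left(\frac{1}{6} + 0 + 0\right)^{3} = \left(\frac{1}{6}\right)^{3} = \frac{1}{216}$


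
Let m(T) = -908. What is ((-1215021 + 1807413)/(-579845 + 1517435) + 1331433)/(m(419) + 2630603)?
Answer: 208056476477/410929289175 ≈ 0.50631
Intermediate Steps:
((-1215021 + 1807413)/(-579845 + 1517435) + 1331433)/(m(419) + 2630603) = ((-1215021 + 1807413)/(-579845 + 1517435) + 1331433)/(-908 + 2630603) = (592392/937590 + 1331433)/2629695 = (592392*(1/937590) + 1331433)*(1/2629695) = (98732/156265 + 1331433)*(1/2629695) = (208056476477/156265)*(1/2629695) = 208056476477/410929289175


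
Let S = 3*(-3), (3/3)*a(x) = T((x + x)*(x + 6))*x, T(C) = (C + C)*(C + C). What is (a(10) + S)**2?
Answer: 16777142272081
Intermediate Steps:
T(C) = 4*C**2 (T(C) = (2*C)*(2*C) = 4*C**2)
a(x) = 16*x**3*(6 + x)**2 (a(x) = (4*((x + x)*(x + 6))**2)*x = (4*((2*x)*(6 + x))**2)*x = (4*(2*x*(6 + x))**2)*x = (4*(4*x**2*(6 + x)**2))*x = (16*x**2*(6 + x)**2)*x = 16*x**3*(6 + x)**2)
S = -9
(a(10) + S)**2 = (16*10**3*(6 + 10)**2 - 9)**2 = (16*1000*16**2 - 9)**2 = (16*1000*256 - 9)**2 = (4096000 - 9)**2 = 4095991**2 = 16777142272081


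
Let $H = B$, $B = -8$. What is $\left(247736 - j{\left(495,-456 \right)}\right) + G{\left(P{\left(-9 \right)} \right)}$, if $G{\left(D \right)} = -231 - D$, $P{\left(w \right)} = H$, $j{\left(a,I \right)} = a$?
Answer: $247018$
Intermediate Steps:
$H = -8$
$P{\left(w \right)} = -8$
$\left(247736 - j{\left(495,-456 \right)}\right) + G{\left(P{\left(-9 \right)} \right)} = \left(247736 - 495\right) - 223 = \left(247736 - 495\right) + \left(-231 + 8\right) = 247241 - 223 = 247018$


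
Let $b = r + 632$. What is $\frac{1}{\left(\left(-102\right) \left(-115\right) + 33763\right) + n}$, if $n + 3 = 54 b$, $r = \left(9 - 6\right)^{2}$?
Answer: $\frac{1}{80104} \approx 1.2484 \cdot 10^{-5}$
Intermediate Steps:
$r = 9$ ($r = 3^{2} = 9$)
$b = 641$ ($b = 9 + 632 = 641$)
$n = 34611$ ($n = -3 + 54 \cdot 641 = -3 + 34614 = 34611$)
$\frac{1}{\left(\left(-102\right) \left(-115\right) + 33763\right) + n} = \frac{1}{\left(\left(-102\right) \left(-115\right) + 33763\right) + 34611} = \frac{1}{\left(11730 + 33763\right) + 34611} = \frac{1}{45493 + 34611} = \frac{1}{80104}$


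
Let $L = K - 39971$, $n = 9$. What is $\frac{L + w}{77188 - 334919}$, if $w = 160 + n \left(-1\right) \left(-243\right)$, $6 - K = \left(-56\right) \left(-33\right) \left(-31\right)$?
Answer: $- \frac{19670}{257731} \approx -0.07632$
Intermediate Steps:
$K = 57294$ ($K = 6 - \left(-56\right) \left(-33\right) \left(-31\right) = 6 - 1848 \left(-31\right) = 6 - -57288 = 6 + 57288 = 57294$)
$L = 17323$ ($L = 57294 - 39971 = 17323$)
$w = 2347$ ($w = 160 + 9 \left(-1\right) \left(-243\right) = 160 - -2187 = 160 + 2187 = 2347$)
$\frac{L + w}{77188 - 334919} = \frac{17323 + 2347}{77188 - 334919} = \frac{19670}{-257731} = 19670 \left(- \frac{1}{257731}\right) = - \frac{19670}{257731}$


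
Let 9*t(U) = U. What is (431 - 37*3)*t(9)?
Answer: 320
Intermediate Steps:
t(U) = U/9
(431 - 37*3)*t(9) = (431 - 37*3)*((1/9)*9) = (431 - 111)*1 = 320*1 = 320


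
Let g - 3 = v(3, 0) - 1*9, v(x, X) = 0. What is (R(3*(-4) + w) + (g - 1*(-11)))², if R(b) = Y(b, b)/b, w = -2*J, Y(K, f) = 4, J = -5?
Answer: 9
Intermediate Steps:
w = 10 (w = -2*(-5) = 10)
g = -6 (g = 3 + (0 - 1*9) = 3 + (0 - 9) = 3 - 9 = -6)
R(b) = 4/b
(R(3*(-4) + w) + (g - 1*(-11)))² = (4/(3*(-4) + 10) + (-6 - 1*(-11)))² = (4/(-12 + 10) + (-6 + 11))² = (4/(-2) + 5)² = (4*(-½) + 5)² = (-2 + 5)² = 3² = 9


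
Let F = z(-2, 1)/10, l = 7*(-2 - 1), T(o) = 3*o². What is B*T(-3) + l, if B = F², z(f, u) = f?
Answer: -498/25 ≈ -19.920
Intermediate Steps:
l = -21 (l = 7*(-3) = -21)
F = -⅕ (F = -2/10 = -2*⅒ = -⅕ ≈ -0.20000)
B = 1/25 (B = (-⅕)² = 1/25 ≈ 0.040000)
B*T(-3) + l = (3*(-3)²)/25 - 21 = (3*9)/25 - 21 = (1/25)*27 - 21 = 27/25 - 21 = -498/25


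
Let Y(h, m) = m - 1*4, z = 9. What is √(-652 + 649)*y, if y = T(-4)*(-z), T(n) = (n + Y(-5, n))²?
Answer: -1296*I*√3 ≈ -2244.7*I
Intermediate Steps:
Y(h, m) = -4 + m (Y(h, m) = m - 4 = -4 + m)
T(n) = (-4 + 2*n)² (T(n) = (n + (-4 + n))² = (-4 + 2*n)²)
y = -1296 (y = (4*(-2 - 4)²)*(-1*9) = (4*(-6)²)*(-9) = (4*36)*(-9) = 144*(-9) = -1296)
√(-652 + 649)*y = √(-652 + 649)*(-1296) = √(-3)*(-1296) = (I*√3)*(-1296) = -1296*I*√3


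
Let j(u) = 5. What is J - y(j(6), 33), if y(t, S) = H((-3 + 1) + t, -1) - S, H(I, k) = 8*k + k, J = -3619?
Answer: -3577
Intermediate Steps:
H(I, k) = 9*k
y(t, S) = -9 - S (y(t, S) = 9*(-1) - S = -9 - S)
J - y(j(6), 33) = -3619 - (-9 - 1*33) = -3619 - (-9 - 33) = -3619 - 1*(-42) = -3619 + 42 = -3577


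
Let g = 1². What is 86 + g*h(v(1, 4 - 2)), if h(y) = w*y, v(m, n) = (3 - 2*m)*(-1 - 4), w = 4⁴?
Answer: -1194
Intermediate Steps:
g = 1
w = 256
v(m, n) = -15 + 10*m (v(m, n) = (3 - 2*m)*(-5) = -15 + 10*m)
h(y) = 256*y
86 + g*h(v(1, 4 - 2)) = 86 + 1*(256*(-15 + 10*1)) = 86 + 1*(256*(-15 + 10)) = 86 + 1*(256*(-5)) = 86 + 1*(-1280) = 86 - 1280 = -1194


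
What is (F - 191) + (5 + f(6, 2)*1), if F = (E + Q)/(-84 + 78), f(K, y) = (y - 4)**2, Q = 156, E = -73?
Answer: -1175/6 ≈ -195.83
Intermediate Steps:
f(K, y) = (-4 + y)**2
F = -83/6 (F = (-73 + 156)/(-84 + 78) = 83/(-6) = 83*(-1/6) = -83/6 ≈ -13.833)
(F - 191) + (5 + f(6, 2)*1) = (-83/6 - 191) + (5 + (-4 + 2)**2*1) = -1229/6 + (5 + (-2)**2*1) = -1229/6 + (5 + 4*1) = -1229/6 + (5 + 4) = -1229/6 + 9 = -1175/6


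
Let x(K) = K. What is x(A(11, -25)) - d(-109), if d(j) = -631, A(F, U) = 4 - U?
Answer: 660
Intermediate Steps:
x(A(11, -25)) - d(-109) = (4 - 1*(-25)) - 1*(-631) = (4 + 25) + 631 = 29 + 631 = 660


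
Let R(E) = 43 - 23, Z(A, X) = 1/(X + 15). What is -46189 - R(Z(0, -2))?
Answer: -46209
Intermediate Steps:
Z(A, X) = 1/(15 + X)
R(E) = 20
-46189 - R(Z(0, -2)) = -46189 - 1*20 = -46189 - 20 = -46209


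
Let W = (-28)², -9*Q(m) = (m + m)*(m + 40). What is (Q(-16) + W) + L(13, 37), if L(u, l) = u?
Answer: 2647/3 ≈ 882.33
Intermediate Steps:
Q(m) = -2*m*(40 + m)/9 (Q(m) = -(m + m)*(m + 40)/9 = -2*m*(40 + m)/9)
W = 784
(Q(-16) + W) + L(13, 37) = (-2/9*(-16)*(40 - 16) + 784) + 13 = (-2/9*(-16)*24 + 784) + 13 = (256/3 + 784) + 13 = 2608/3 + 13 = 2647/3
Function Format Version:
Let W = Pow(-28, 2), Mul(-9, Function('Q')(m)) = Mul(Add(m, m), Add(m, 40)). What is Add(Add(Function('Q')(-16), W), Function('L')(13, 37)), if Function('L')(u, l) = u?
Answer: Rational(2647, 3) ≈ 882.33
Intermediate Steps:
Function('Q')(m) = Mul(Rational(-2, 9), m, Add(40, m)) (Function('Q')(m) = Mul(Rational(-1, 9), Mul(Add(m, m), Add(m, 40))) = Mul(Rational(-1, 9), Mul(Mul(2, m), Add(40, m))) = Mul(Rational(-1, 9), Mul(2, m, Add(40, m))) = Mul(Rational(-2, 9), m, Add(40, m)))
W = 784
Add(Add(Function('Q')(-16), W), Function('L')(13, 37)) = Add(Add(Mul(Rational(-2, 9), -16, Add(40, -16)), 784), 13) = Add(Add(Mul(Rational(-2, 9), -16, 24), 784), 13) = Add(Add(Rational(256, 3), 784), 13) = Add(Rational(2608, 3), 13) = Rational(2647, 3)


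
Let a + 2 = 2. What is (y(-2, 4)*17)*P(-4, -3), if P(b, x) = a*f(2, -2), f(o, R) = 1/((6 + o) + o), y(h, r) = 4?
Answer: 0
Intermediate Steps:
a = 0 (a = -2 + 2 = 0)
f(o, R) = 1/(6 + 2*o)
P(b, x) = 0 (P(b, x) = 0*(1/(2*(3 + 2))) = 0*((1/2)/5) = 0*((1/2)*(1/5)) = 0*(1/10) = 0)
(y(-2, 4)*17)*P(-4, -3) = (4*17)*0 = 68*0 = 0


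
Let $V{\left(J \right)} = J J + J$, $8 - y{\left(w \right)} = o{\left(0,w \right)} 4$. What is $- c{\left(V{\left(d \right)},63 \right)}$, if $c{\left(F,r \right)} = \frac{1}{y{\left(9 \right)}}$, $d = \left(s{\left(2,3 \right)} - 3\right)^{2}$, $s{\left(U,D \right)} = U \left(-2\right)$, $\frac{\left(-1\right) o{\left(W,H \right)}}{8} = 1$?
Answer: $- \frac{1}{40} \approx -0.025$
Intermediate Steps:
$o{\left(W,H \right)} = -8$ ($o{\left(W,H \right)} = \left(-8\right) 1 = -8$)
$s{\left(U,D \right)} = - 2 U$
$d = 49$ ($d = \left(\left(-2\right) 2 - 3\right)^{2} = \left(-4 - 3\right)^{2} = \left(-7\right)^{2} = 49$)
$y{\left(w \right)} = 40$ ($y{\left(w \right)} = 8 - \left(-8\right) 4 = 8 - -32 = 8 + 32 = 40$)
$V{\left(J \right)} = J + J^{2}$ ($V{\left(J \right)} = J^{2} + J = J + J^{2}$)
$c{\left(F,r \right)} = \frac{1}{40}$
$- c{\left(V{\left(d \right)},63 \right)} = \left(-1\right) \frac{1}{40} = - \frac{1}{40}$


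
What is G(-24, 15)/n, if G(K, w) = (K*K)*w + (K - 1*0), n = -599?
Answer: -8616/599 ≈ -14.384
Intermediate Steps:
G(K, w) = K + w*K² (G(K, w) = K²*w + (K + 0) = w*K² + K = K + w*K²)
G(-24, 15)/n = -24*(1 - 24*15)/(-599) = -24*(1 - 360)*(-1/599) = -24*(-359)*(-1/599) = 8616*(-1/599) = -8616/599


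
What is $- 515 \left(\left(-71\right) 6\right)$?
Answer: $219390$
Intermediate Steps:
$- 515 \left(\left(-71\right) 6\right) = \left(-515\right) \left(-426\right) = 219390$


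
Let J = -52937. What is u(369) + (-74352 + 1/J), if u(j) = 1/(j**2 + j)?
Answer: -537378233214313/7227488610 ≈ -74352.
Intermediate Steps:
u(j) = 1/(j + j**2)
u(369) + (-74352 + 1/J) = 1/(369*(1 + 369)) + (-74352 + 1/(-52937)) = (1/369)/370 + (-74352 - 1/52937) = (1/369)*(1/370) - 3935971825/52937 = 1/136530 - 3935971825/52937 = -537378233214313/7227488610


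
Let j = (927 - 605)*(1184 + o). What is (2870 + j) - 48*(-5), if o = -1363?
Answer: -54528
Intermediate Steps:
j = -57638 (j = (927 - 605)*(1184 - 1363) = 322*(-179) = -57638)
(2870 + j) - 48*(-5) = (2870 - 57638) - 48*(-5) = -54768 + 240 = -54528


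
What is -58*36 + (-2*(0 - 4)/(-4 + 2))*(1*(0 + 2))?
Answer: -2096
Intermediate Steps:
-58*36 + (-2*(0 - 4)/(-4 + 2))*(1*(0 + 2)) = -2088 + (-(-8)/(-2))*(1*2) = -2088 - (-8)*(-1)/2*2 = -2088 - 2*2*2 = -2088 - 4*2 = -2088 - 8 = -2096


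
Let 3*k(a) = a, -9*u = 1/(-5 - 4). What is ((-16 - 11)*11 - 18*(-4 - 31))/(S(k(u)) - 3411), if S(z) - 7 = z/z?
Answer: -333/3403 ≈ -0.097855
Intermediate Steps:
u = 1/81 (u = -1/(9*(-5 - 4)) = -1/9/(-9) = -1/9*(-1/9) = 1/81 ≈ 0.012346)
k(a) = a/3
S(z) = 8 (S(z) = 7 + z/z = 7 + 1 = 8)
((-16 - 11)*11 - 18*(-4 - 31))/(S(k(u)) - 3411) = ((-16 - 11)*11 - 18*(-4 - 31))/(8 - 3411) = (-27*11 - 18*(-35))/(-3403) = (-297 + 630)*(-1/3403) = 333*(-1/3403) = -333/3403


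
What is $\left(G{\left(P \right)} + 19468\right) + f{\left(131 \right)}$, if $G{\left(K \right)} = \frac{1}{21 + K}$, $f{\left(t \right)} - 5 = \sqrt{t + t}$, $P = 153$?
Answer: $\frac{3388303}{174} + \sqrt{262} \approx 19489.0$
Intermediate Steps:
$f{\left(t \right)} = 5 + \sqrt{2} \sqrt{t}$ ($f{\left(t \right)} = 5 + \sqrt{t + t} = 5 + \sqrt{2 t} = 5 + \sqrt{2} \sqrt{t}$)
$\left(G{\left(P \right)} + 19468\right) + f{\left(131 \right)} = \left(\frac{1}{21 + 153} + 19468\right) + \left(5 + \sqrt{2} \sqrt{131}\right) = \left(\frac{1}{174} + 19468\right) + \left(5 + \sqrt{262}\right) = \frac{3387433}{174} + \left(5 + \sqrt{262}\right) = \frac{3388303}{174} + \sqrt{262}$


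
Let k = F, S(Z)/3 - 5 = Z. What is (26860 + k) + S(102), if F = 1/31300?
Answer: 850765301/31300 ≈ 27181.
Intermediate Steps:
F = 1/31300 ≈ 3.1949e-5
S(Z) = 15 + 3*Z
k = 1/31300 ≈ 3.1949e-5
(26860 + k) + S(102) = (26860 + 1/31300) + (15 + 3*102) = 840718001/31300 + (15 + 306) = 840718001/31300 + 321 = 850765301/31300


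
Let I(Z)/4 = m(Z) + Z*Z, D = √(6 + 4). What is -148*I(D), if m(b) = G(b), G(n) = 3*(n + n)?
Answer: -5920 - 3552*√10 ≈ -17152.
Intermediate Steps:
D = √10 ≈ 3.1623
G(n) = 6*n (G(n) = 3*(2*n) = 6*n)
m(b) = 6*b
I(Z) = 4*Z² + 24*Z (I(Z) = 4*(6*Z + Z*Z) = 4*(6*Z + Z²) = 4*(Z² + 6*Z) = 4*Z² + 24*Z)
-148*I(D) = -592*√10*(6 + √10)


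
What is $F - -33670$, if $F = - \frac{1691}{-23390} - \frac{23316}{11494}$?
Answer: $\frac{4525736888657}{134422330} \approx 33668.0$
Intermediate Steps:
$F = - \frac{262962443}{134422330}$ ($F = \left(-1691\right) \left(- \frac{1}{23390}\right) - \frac{11658}{5747} = \frac{1691}{23390} - \frac{11658}{5747} = - \frac{262962443}{134422330} \approx -1.9562$)
$F - -33670 = - \frac{262962443}{134422330} - -33670 = - \frac{262962443}{134422330} + 33670 = \frac{4525736888657}{134422330}$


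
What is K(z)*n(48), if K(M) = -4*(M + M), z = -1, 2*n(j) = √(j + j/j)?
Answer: 28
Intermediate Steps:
n(j) = √(1 + j)/2 (n(j) = √(j + j/j)/2 = √(j + 1)/2 = √(1 + j)/2)
K(M) = -8*M
K(z)*n(48) = (-8*(-1))*(√(1 + 48)/2) = 8*(√49/2) = 8*((½)*7) = 8*(7/2) = 28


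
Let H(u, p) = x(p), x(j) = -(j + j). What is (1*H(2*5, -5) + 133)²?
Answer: 20449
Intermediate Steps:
x(j) = -2*j
H(u, p) = -2*p
(1*H(2*5, -5) + 133)² = (1*(-2*(-5)) + 133)² = (1*10 + 133)² = (10 + 133)² = 143² = 20449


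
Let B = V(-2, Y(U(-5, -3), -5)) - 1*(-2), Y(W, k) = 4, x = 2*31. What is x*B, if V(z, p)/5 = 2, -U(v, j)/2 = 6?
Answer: 744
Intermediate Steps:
U(v, j) = -12 (U(v, j) = -2*6 = -12)
x = 62
V(z, p) = 10 (V(z, p) = 5*2 = 10)
B = 12 (B = 10 - 1*(-2) = 10 + 2 = 12)
x*B = 62*12 = 744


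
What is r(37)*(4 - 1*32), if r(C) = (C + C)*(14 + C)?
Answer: -105672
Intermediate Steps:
r(C) = 2*C*(14 + C) (r(C) = (2*C)*(14 + C) = 2*C*(14 + C))
r(37)*(4 - 1*32) = (2*37*(14 + 37))*(4 - 1*32) = (2*37*51)*(4 - 32) = 3774*(-28) = -105672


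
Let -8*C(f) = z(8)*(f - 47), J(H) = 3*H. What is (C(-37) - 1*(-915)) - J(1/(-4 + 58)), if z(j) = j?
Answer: 17981/18 ≈ 998.94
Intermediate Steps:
C(f) = 47 - f (C(f) = -(f - 47) = -(-47 + f) = -(-376 + 8*f)/8 = 47 - f)
(C(-37) - 1*(-915)) - J(1/(-4 + 58)) = ((47 - 1*(-37)) - 1*(-915)) - 3/(-4 + 58) = ((47 + 37) + 915) - 3/54 = (84 + 915) - 3/54 = 999 - 1*1/18 = 999 - 1/18 = 17981/18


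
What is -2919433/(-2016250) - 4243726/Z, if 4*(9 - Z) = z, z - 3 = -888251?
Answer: -7908091141757/447750653750 ≈ -17.662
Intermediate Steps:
z = -888248 (z = 3 - 888251 = -888248)
Z = 222071 (Z = 9 - ¼*(-888248) = 9 + 222062 = 222071)
-2919433/(-2016250) - 4243726/Z = -2919433/(-2016250) - 4243726/222071 = -2919433*(-1/2016250) - 4243726*1/222071 = 2919433/2016250 - 4243726/222071 = -7908091141757/447750653750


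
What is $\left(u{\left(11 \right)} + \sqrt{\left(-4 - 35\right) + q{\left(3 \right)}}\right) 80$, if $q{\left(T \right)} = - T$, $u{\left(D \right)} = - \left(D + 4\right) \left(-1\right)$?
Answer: $1200 + 80 i \sqrt{42} \approx 1200.0 + 518.46 i$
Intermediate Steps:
$u{\left(D \right)} = 4 + D$ ($u{\left(D \right)} = - \left(4 + D\right) \left(-1\right) = - (-4 - D) = 4 + D$)
$\left(u{\left(11 \right)} + \sqrt{\left(-4 - 35\right) + q{\left(3 \right)}}\right) 80 = \left(\left(4 + 11\right) + \sqrt{\left(-4 - 35\right) - 3}\right) 80 = \left(15 + \sqrt{-39 - 3}\right) 80 = \left(15 + \sqrt{-42}\right) 80 = \left(15 + i \sqrt{42}\right) 80 = 1200 + 80 i \sqrt{42}$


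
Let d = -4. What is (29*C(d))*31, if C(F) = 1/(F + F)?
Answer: -899/8 ≈ -112.38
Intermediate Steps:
C(F) = 1/(2*F)
(29*C(d))*31 = (29*((1/2)/(-4)))*31 = (29*((1/2)*(-1/4)))*31 = (29*(-1/8))*31 = -29/8*31 = -899/8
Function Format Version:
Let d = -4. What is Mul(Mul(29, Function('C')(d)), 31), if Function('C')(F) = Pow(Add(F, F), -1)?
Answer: Rational(-899, 8) ≈ -112.38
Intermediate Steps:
Function('C')(F) = Mul(Rational(1, 2), Pow(F, -1)) (Function('C')(F) = Pow(Mul(2, F), -1) = Mul(Rational(1, 2), Pow(F, -1)))
Mul(Mul(29, Function('C')(d)), 31) = Mul(Mul(29, Mul(Rational(1, 2), Pow(-4, -1))), 31) = Mul(Mul(29, Mul(Rational(1, 2), Rational(-1, 4))), 31) = Mul(Mul(29, Rational(-1, 8)), 31) = Mul(Rational(-29, 8), 31) = Rational(-899, 8)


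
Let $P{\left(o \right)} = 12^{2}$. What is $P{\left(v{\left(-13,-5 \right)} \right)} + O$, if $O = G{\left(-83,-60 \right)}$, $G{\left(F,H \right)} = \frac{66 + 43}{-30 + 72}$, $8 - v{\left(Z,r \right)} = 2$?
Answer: $\frac{6157}{42} \approx 146.6$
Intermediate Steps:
$v{\left(Z,r \right)} = 6$ ($v{\left(Z,r \right)} = 8 - 2 = 6$)
$P{\left(o \right)} = 144$
$G{\left(F,H \right)} = \frac{109}{42}$
$O = \frac{109}{42} \approx 2.5952$
$P{\left(v{\left(-13,-5 \right)} \right)} + O = 144 + \frac{109}{42} = \frac{6157}{42}$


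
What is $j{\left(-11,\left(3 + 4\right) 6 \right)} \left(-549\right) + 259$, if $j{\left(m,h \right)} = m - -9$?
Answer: $1357$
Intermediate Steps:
$j{\left(m,h \right)} = 9 + m$ ($j{\left(m,h \right)} = m + 9 = 9 + m$)
$j{\left(-11,\left(3 + 4\right) 6 \right)} \left(-549\right) + 259 = \left(9 - 11\right) \left(-549\right) + 259 = \left(-2\right) \left(-549\right) + 259 = 1098 + 259 = 1357$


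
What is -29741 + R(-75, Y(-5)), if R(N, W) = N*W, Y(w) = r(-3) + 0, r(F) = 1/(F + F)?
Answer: -59457/2 ≈ -29729.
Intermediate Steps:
r(F) = 1/(2*F)
Y(w) = -⅙ (Y(w) = (½)/(-3) + 0 = (½)*(-⅓) + 0 = -⅙ + 0 = -⅙)
-29741 + R(-75, Y(-5)) = -29741 - 75*(-⅙) = -29741 + 25/2 = -59457/2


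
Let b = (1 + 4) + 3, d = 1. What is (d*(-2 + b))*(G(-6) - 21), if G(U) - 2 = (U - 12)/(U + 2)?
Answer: -87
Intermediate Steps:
b = 8 (b = 5 + 3 = 8)
G(U) = 2 + (-12 + U)/(2 + U) (G(U) = 2 + (U - 12)/(U + 2) = 2 + (-12 + U)/(2 + U))
(d*(-2 + b))*(G(-6) - 21) = (1*(-2 + 8))*((-8 + 3*(-6))/(2 - 6) - 21) = (1*6)*((-8 - 18)/(-4) - 21) = 6*(-¼*(-26) - 21) = 6*(13/2 - 21) = 6*(-29/2) = -87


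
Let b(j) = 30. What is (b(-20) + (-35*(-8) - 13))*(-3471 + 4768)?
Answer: 385209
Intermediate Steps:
(b(-20) + (-35*(-8) - 13))*(-3471 + 4768) = (30 + (-35*(-8) - 13))*(-3471 + 4768) = (30 + (280 - 13))*1297 = (30 + 267)*1297 = 297*1297 = 385209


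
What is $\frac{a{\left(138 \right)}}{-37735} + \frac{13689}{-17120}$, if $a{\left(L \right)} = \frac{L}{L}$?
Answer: $- \frac{103314307}{129204640} \approx -0.79962$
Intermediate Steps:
$a{\left(L \right)} = 1$
$\frac{a{\left(138 \right)}}{-37735} + \frac{13689}{-17120} = 1 \frac{1}{-37735} + \frac{13689}{-17120} = 1 \left(- \frac{1}{37735}\right) + 13689 \left(- \frac{1}{17120}\right) = - \frac{1}{37735} - \frac{13689}{17120} = - \frac{103314307}{129204640}$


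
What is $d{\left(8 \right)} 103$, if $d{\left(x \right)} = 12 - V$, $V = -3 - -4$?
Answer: $1133$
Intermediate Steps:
$V = 1$ ($V = -3 + 4 = 1$)
$d{\left(x \right)} = 11$ ($d{\left(x \right)} = 12 - 1 = 11$)
$d{\left(8 \right)} 103 = 11 \cdot 103 = 1133$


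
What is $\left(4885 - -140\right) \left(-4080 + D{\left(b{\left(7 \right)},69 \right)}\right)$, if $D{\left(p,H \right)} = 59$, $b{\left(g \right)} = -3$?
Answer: $-20205525$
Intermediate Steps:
$\left(4885 - -140\right) \left(-4080 + D{\left(b{\left(7 \right)},69 \right)}\right) = \left(4885 - -140\right) \left(-4080 + 59\right) = \left(4885 + \left(-986 + 1126\right)\right) \left(-4021\right) = \left(4885 + 140\right) \left(-4021\right) = 5025 \left(-4021\right) = -20205525$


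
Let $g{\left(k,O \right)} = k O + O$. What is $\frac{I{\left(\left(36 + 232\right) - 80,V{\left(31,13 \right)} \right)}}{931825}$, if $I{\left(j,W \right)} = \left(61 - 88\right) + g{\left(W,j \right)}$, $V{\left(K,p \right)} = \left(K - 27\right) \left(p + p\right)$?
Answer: $\frac{19713}{931825} \approx 0.021155$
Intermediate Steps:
$V{\left(K,p \right)} = 2 p \left(-27 + K\right)$ ($V{\left(K,p \right)} = \left(-27 + K\right) 2 p = 2 p \left(-27 + K\right)$)
$g{\left(k,O \right)} = O + O k$ ($g{\left(k,O \right)} = O k + O = O + O k$)
$I{\left(j,W \right)} = -27 + j \left(1 + W\right)$ ($I{\left(j,W \right)} = \left(61 - 88\right) + j \left(1 + W\right) = -27 + j \left(1 + W\right)$)
$\frac{I{\left(\left(36 + 232\right) - 80,V{\left(31,13 \right)} \right)}}{931825} = \frac{-27 + \left(\left(36 + 232\right) - 80\right) \left(1 + 2 \cdot 13 \left(-27 + 31\right)\right)}{931825} = \left(-27 + \left(268 - 80\right) \left(1 + 2 \cdot 13 \cdot 4\right)\right) \frac{1}{931825} = \left(-27 + 188 \left(1 + 104\right)\right) \frac{1}{931825} = \left(-27 + 188 \cdot 105\right) \frac{1}{931825} = \left(-27 + 19740\right) \frac{1}{931825} = 19713 \cdot \frac{1}{931825} = \frac{19713}{931825}$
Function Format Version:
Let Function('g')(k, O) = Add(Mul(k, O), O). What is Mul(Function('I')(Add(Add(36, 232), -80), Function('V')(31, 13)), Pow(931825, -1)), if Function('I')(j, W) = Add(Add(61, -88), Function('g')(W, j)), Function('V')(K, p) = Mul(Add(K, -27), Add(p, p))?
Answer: Rational(19713, 931825) ≈ 0.021155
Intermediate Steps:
Function('V')(K, p) = Mul(2, p, Add(-27, K)) (Function('V')(K, p) = Mul(Add(-27, K), Mul(2, p)) = Mul(2, p, Add(-27, K)))
Function('g')(k, O) = Add(O, Mul(O, k)) (Function('g')(k, O) = Add(Mul(O, k), O) = Add(O, Mul(O, k)))
Function('I')(j, W) = Add(-27, Mul(j, Add(1, W))) (Function('I')(j, W) = Add(Add(61, -88), Mul(j, Add(1, W))) = Add(-27, Mul(j, Add(1, W))))
Mul(Function('I')(Add(Add(36, 232), -80), Function('V')(31, 13)), Pow(931825, -1)) = Mul(Add(-27, Mul(Add(Add(36, 232), -80), Add(1, Mul(2, 13, Add(-27, 31))))), Pow(931825, -1)) = Mul(Add(-27, Mul(Add(268, -80), Add(1, Mul(2, 13, 4)))), Rational(1, 931825)) = Mul(Add(-27, Mul(188, Add(1, 104))), Rational(1, 931825)) = Mul(Add(-27, Mul(188, 105)), Rational(1, 931825)) = Mul(Add(-27, 19740), Rational(1, 931825)) = Mul(19713, Rational(1, 931825)) = Rational(19713, 931825)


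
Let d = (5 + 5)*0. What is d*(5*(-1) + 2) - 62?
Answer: -62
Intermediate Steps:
d = 0 (d = 10*0 = 0)
d*(5*(-1) + 2) - 62 = 0*(5*(-1) + 2) - 62 = 0*(-5 + 2) - 62 = 0*(-3) - 62 = 0 - 62 = -62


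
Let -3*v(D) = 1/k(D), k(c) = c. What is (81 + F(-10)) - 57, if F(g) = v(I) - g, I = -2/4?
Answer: 104/3 ≈ 34.667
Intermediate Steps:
I = -1/2 (I = -2*1/4 = -1/2 ≈ -0.50000)
v(D) = -1/(3*D)
F(g) = 2/3 - g (F(g) = -1/(3*(-1/2)) - g = -1/3*(-2) - g = 2/3 - g)
(81 + F(-10)) - 57 = (81 + (2/3 - 1*(-10))) - 57 = (81 + (2/3 + 10)) - 57 = (81 + 32/3) - 57 = 275/3 - 57 = 104/3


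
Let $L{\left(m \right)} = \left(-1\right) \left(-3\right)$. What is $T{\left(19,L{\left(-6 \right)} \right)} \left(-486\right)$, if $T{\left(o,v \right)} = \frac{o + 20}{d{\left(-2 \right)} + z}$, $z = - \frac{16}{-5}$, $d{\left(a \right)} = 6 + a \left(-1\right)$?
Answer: $- \frac{47385}{28} \approx -1692.3$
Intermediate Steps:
$d{\left(a \right)} = 6 - a$
$z = \frac{16}{5}$ ($z = \left(-16\right) \left(- \frac{1}{5}\right) = \frac{16}{5} \approx 3.2$)
$L{\left(m \right)} = 3$
$T{\left(o,v \right)} = \frac{25}{14} + \frac{5 o}{56}$ ($T{\left(o,v \right)} = \frac{o + 20}{\left(6 - -2\right) + \frac{16}{5}} = \frac{20 + o}{\left(6 + 2\right) + \frac{16}{5}} = \frac{20 + o}{8 + \frac{16}{5}} = \frac{20 + o}{\frac{56}{5}} = \left(20 + o\right) \frac{5}{56} = \frac{25}{14} + \frac{5 o}{56}$)
$T{\left(19,L{\left(-6 \right)} \right)} \left(-486\right) = \left(\frac{25}{14} + \frac{5}{56} \cdot 19\right) \left(-486\right) = \left(\frac{25}{14} + \frac{95}{56}\right) \left(-486\right) = \frac{195}{56} \left(-486\right) = - \frac{47385}{28}$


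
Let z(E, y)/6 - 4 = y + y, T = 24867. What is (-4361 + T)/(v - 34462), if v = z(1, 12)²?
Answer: -10253/3119 ≈ -3.2873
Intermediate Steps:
z(E, y) = 24 + 12*y (z(E, y) = 24 + 6*(y + y) = 24 + 6*(2*y) = 24 + 12*y)
v = 28224 (v = (24 + 12*12)² = (24 + 144)² = 168² = 28224)
(-4361 + T)/(v - 34462) = (-4361 + 24867)/(28224 - 34462) = 20506/(-6238) = 20506*(-1/6238) = -10253/3119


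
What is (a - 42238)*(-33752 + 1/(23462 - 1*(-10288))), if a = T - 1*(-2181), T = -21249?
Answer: 34917751859347/16875 ≈ 2.0692e+9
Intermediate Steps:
a = -19068 (a = -21249 - 1*(-2181) = -21249 + 2181 = -19068)
(a - 42238)*(-33752 + 1/(23462 - 1*(-10288))) = (-19068 - 42238)*(-33752 + 1/(23462 - 1*(-10288))) = -61306*(-33752 + 1/(23462 + 10288)) = -61306*(-33752 + 1/33750) = -61306*(-1139129999/33750) = 34917751859347/16875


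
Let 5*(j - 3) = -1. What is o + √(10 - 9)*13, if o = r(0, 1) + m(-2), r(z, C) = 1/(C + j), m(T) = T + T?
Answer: 176/19 ≈ 9.2632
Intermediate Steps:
m(T) = 2*T
j = 14/5 (j = 3 + (⅕)*(-1) = 3 - ⅕ = 14/5 ≈ 2.8000)
r(z, C) = 1/(14/5 + C) (r(z, C) = 1/(C + 14/5) = 1/(14/5 + C))
o = -71/19 (o = 5/(14 + 5*1) + 2*(-2) = 5/(14 + 5) - 4 = 5/19 - 4 = -71/19 ≈ -3.7368)
o + √(10 - 9)*13 = -71/19 + √(10 - 9)*13 = -71/19 + √1*13 = -71/19 + 1*13 = -71/19 + 13 = 176/19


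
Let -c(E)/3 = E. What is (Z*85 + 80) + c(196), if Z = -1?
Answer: -593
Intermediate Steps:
c(E) = -3*E
(Z*85 + 80) + c(196) = (-1*85 + 80) - 3*196 = (-85 + 80) - 588 = -5 - 588 = -593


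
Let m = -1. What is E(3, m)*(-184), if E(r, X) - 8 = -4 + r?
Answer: -1288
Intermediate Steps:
E(r, X) = 4 + r (E(r, X) = 8 + (-4 + r) = 4 + r)
E(3, m)*(-184) = (4 + 3)*(-184) = 7*(-184) = -1288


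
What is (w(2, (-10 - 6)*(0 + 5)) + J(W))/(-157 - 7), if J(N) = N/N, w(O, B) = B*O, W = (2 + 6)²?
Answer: 159/164 ≈ 0.96951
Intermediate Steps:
W = 64 (W = 8² = 64)
J(N) = 1
(w(2, (-10 - 6)*(0 + 5)) + J(W))/(-157 - 7) = (((-10 - 6)*(0 + 5))*2 + 1)/(-157 - 7) = (-16*5*2 + 1)/(-164) = (-80*2 + 1)*(-1/164) = (-160 + 1)*(-1/164) = -159*(-1/164) = 159/164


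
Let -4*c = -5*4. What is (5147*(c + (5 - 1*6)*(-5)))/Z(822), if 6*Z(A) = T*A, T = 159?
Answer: 51470/21783 ≈ 2.3629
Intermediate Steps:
Z(A) = 53*A/2 (Z(A) = (159*A)/6 = 53*A/2)
c = 5 (c = -(-5)*4/4 = -¼*(-20) = 5)
(5147*(c + (5 - 1*6)*(-5)))/Z(822) = (5147*(5 + (5 - 1*6)*(-5)))/(((53/2)*822)) = (5147*(5 + (5 - 6)*(-5)))/21783 = (5147*(5 - 1*(-5)))*(1/21783) = (5147*(5 + 5))*(1/21783) = (5147*10)*(1/21783) = 51470*(1/21783) = 51470/21783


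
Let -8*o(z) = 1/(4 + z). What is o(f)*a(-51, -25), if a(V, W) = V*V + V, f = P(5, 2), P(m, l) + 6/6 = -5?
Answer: 1275/8 ≈ 159.38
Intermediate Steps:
P(m, l) = -6 (P(m, l) = -1 - 5 = -6)
f = -6
o(z) = -1/(8*(4 + z))
a(V, W) = V + V² (a(V, W) = V² + V = V + V²)
o(f)*a(-51, -25) = (-1/(32 + 8*(-6)))*(-51*(1 - 51)) = (-1/(32 - 48))*(-51*(-50)) = -1/(-16)*2550 = -1*(-1/16)*2550 = (1/16)*2550 = 1275/8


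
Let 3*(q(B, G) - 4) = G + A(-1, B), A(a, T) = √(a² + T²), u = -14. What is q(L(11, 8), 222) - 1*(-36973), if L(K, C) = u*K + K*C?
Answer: 37051 + √4357/3 ≈ 37073.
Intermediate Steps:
L(K, C) = -14*K + C*K (L(K, C) = -14*K + K*C = -14*K + C*K)
A(a, T) = √(T² + a²)
q(B, G) = 4 + G/3 + √(1 + B²)/3 (q(B, G) = 4 + (G + √(B² + (-1)²))/3 = 4 + (G + √(B² + 1))/3 = 4 + (G + √(1 + B²))/3 = 4 + (G/3 + √(1 + B²)/3) = 4 + G/3 + √(1 + B²)/3)
q(L(11, 8), 222) - 1*(-36973) = (4 + (⅓)*222 + √(1 + (11*(-14 + 8))²)/3) - 1*(-36973) = (4 + 74 + √(1 + (11*(-6))²)/3) + 36973 = (4 + 74 + √(1 + (-66)²)/3) + 36973 = (4 + 74 + √(1 + 4356)/3) + 36973 = (4 + 74 + √4357/3) + 36973 = (78 + √4357/3) + 36973 = 37051 + √4357/3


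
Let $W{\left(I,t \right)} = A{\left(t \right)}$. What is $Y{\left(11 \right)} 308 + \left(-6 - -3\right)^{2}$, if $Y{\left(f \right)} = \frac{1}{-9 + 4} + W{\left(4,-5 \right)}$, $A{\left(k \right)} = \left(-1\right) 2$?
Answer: $- \frac{3343}{5} \approx -668.6$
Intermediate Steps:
$A{\left(k \right)} = -2$
$W{\left(I,t \right)} = -2$
$Y{\left(f \right)} = - \frac{11}{5}$ ($Y{\left(f \right)} = \frac{1}{-9 + 4} - 2 = \frac{1}{-5} - 2 = - \frac{1}{5} - 2 = - \frac{11}{5}$)
$Y{\left(11 \right)} 308 + \left(-6 - -3\right)^{2} = \left(- \frac{11}{5}\right) 308 + \left(-6 - -3\right)^{2} = - \frac{3388}{5} + \left(-6 + 3\right)^{2} = - \frac{3388}{5} + \left(-3\right)^{2} = - \frac{3388}{5} + 9 = - \frac{3343}{5}$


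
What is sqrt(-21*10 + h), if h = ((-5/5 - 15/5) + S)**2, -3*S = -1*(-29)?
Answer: I*sqrt(209)/3 ≈ 4.8189*I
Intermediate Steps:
S = -29/3 (S = -(-1)*(-29)/3 = -1/3*29 = -29/3 ≈ -9.6667)
h = 1681/9 (h = ((-5/5 - 15/5) - 29/3)**2 = ((-5*1/5 - 15*1/5) - 29/3)**2 = ((-1 - 3) - 29/3)**2 = (-4 - 29/3)**2 = (-41/3)**2 = 1681/9 ≈ 186.78)
sqrt(-21*10 + h) = sqrt(-21*10 + 1681/9) = sqrt(-210 + 1681/9) = sqrt(-209/9) = I*sqrt(209)/3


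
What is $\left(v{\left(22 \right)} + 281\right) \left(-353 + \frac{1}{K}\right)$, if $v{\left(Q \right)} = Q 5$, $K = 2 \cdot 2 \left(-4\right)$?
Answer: $- \frac{2208759}{16} \approx -1.3805 \cdot 10^{5}$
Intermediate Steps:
$K = -16$ ($K = 4 \left(-4\right) = -16$)
$v{\left(Q \right)} = 5 Q$
$\left(v{\left(22 \right)} + 281\right) \left(-353 + \frac{1}{K}\right) = \left(5 \cdot 22 + 281\right) \left(-353 + \frac{1}{-16}\right) = \left(110 + 281\right) \left(-353 - \frac{1}{16}\right) = 391 \left(- \frac{5649}{16}\right) = - \frac{2208759}{16}$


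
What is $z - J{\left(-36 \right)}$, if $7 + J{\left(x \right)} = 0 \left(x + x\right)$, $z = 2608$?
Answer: $2615$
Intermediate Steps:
$J{\left(x \right)} = -7$ ($J{\left(x \right)} = -7 + 0 \left(x + x\right) = -7 + 0 \cdot 2 x = -7 + 0 = -7$)
$z - J{\left(-36 \right)} = 2608 - -7 = 2608 + 7 = 2615$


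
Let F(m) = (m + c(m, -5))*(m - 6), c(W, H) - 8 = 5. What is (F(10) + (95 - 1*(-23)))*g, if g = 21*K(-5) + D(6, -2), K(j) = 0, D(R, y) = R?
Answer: 1260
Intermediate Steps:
c(W, H) = 13 (c(W, H) = 8 + 5 = 13)
g = 6 (g = 21*0 + 6 = 0 + 6 = 6)
F(m) = (-6 + m)*(13 + m) (F(m) = (m + 13)*(m - 6) = (13 + m)*(-6 + m) = (-6 + m)*(13 + m))
(F(10) + (95 - 1*(-23)))*g = ((-78 + 10**2 + 7*10) + (95 - 1*(-23)))*6 = ((-78 + 100 + 70) + (95 + 23))*6 = (92 + 118)*6 = 210*6 = 1260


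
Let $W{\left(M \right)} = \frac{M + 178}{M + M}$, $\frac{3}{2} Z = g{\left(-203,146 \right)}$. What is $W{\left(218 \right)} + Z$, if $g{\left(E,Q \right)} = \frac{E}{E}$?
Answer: $\frac{515}{327} \approx 1.5749$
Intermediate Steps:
$g{\left(E,Q \right)} = 1$
$Z = \frac{2}{3}$ ($Z = \frac{2}{3} \cdot 1 = \frac{2}{3} \approx 0.66667$)
$W{\left(M \right)} = \frac{178 + M}{2 M}$
$W{\left(218 \right)} + Z = \frac{178 + 218}{2 \cdot 218} + \frac{2}{3} = \frac{1}{2} \cdot \frac{1}{218} \cdot 396 + \frac{2}{3} = \frac{99}{109} + \frac{2}{3} = \frac{515}{327}$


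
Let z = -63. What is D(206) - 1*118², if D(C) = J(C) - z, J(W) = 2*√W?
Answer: -13861 + 2*√206 ≈ -13832.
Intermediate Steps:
D(C) = 63 + 2*√C (D(C) = 2*√C - 1*(-63) = 2*√C + 63 = 63 + 2*√C)
D(206) - 1*118² = (63 + 2*√206) - 1*118² = (63 + 2*√206) - 1*13924 = (63 + 2*√206) - 13924 = -13861 + 2*√206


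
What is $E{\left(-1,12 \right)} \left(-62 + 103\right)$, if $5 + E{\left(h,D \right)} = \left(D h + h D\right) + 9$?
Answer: $-820$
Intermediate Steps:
$E{\left(h,D \right)} = 4 + 2 D h$ ($E{\left(h,D \right)} = -5 + \left(\left(D h + h D\right) + 9\right) = -5 + \left(\left(D h + D h\right) + 9\right) = -5 + \left(2 D h + 9\right) = -5 + \left(9 + 2 D h\right) = 4 + 2 D h$)
$E{\left(-1,12 \right)} \left(-62 + 103\right) = \left(4 + 2 \cdot 12 \left(-1\right)\right) \left(-62 + 103\right) = \left(4 - 24\right) 41 = \left(-20\right) 41 = -820$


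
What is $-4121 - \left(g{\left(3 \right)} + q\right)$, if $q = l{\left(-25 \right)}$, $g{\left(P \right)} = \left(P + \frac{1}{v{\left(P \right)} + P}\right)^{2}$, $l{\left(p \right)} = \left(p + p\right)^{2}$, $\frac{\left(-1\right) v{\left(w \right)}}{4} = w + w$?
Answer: $- \frac{2923705}{441} \approx -6629.7$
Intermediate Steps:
$v{\left(w \right)} = - 8 w$ ($v{\left(w \right)} = - 4 \left(w + w\right) = - 4 \cdot 2 w = - 8 w$)
$l{\left(p \right)} = 4 p^{2}$ ($l{\left(p \right)} = \left(2 p\right)^{2} = 4 p^{2}$)
$g{\left(P \right)} = \left(P - \frac{1}{7 P}\right)^{2}$ ($g{\left(P \right)} = \left(P + \frac{1}{- 8 P + P}\right)^{2} = \left(P + \frac{1}{\left(-7\right) P}\right)^{2} = \left(P - \frac{1}{7 P}\right)^{2}$)
$q = 2500$ ($q = 4 \left(-25\right)^{2} = 4 \cdot 625 = 2500$)
$-4121 - \left(g{\left(3 \right)} + q\right) = -4121 - \left(\frac{\left(1 - 7 \cdot 3^{2}\right)^{2}}{49 \cdot 9} + 2500\right) = -4121 - \left(\frac{1}{49} \cdot \frac{1}{9} \left(1 - 63\right)^{2} + 2500\right) = -4121 - \left(\frac{1}{49} \cdot \frac{1}{9} \left(-62\right)^{2} + 2500\right) = -4121 - \left(\frac{1}{49} \cdot \frac{1}{9} \cdot 3844 + 2500\right) = -4121 - \left(\frac{3844}{441} + 2500\right) = -4121 - \frac{1106344}{441} = - \frac{2923705}{441}$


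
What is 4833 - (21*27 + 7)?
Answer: 4259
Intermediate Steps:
4833 - (21*27 + 7) = 4833 - (567 + 7) = 4833 - 1*574 = 4833 - 574 = 4259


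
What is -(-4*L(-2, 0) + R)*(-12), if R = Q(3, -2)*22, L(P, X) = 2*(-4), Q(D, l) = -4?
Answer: -672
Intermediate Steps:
L(P, X) = -8
R = -88 (R = -4*22 = -88)
-(-4*L(-2, 0) + R)*(-12) = -(-4*(-8) - 88)*(-12) = -(32 - 88)*(-12) = -(-56)*(-12) = -1*672 = -672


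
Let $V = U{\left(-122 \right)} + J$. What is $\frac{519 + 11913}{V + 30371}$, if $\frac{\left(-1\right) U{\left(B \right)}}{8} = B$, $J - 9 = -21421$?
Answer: $\frac{12432}{9935} \approx 1.2513$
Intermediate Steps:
$J = -21412$ ($J = 9 - 21421 = -21412$)
$U{\left(B \right)} = - 8 B$
$V = -20436$ ($V = \left(-8\right) \left(-122\right) - 21412 = 976 - 21412 = -20436$)
$\frac{519 + 11913}{V + 30371} = \frac{519 + 11913}{-20436 + 30371} = \frac{12432}{9935}$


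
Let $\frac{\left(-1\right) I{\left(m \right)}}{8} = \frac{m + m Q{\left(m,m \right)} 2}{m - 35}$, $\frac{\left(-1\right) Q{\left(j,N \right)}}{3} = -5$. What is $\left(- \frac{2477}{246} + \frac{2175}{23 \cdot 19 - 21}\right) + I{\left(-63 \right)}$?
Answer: $- \frac{58837325}{358176} \approx -164.27$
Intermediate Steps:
$Q{\left(j,N \right)} = 15$ ($Q{\left(j,N \right)} = \left(-3\right) \left(-5\right) = 15$)
$I{\left(m \right)} = - \frac{248 m}{-35 + m}$ ($I{\left(m \right)} = - 8 \frac{m + m 15 \cdot 2}{m - 35} = - 8 \frac{m + 15 m 2}{-35 + m} = - 8 \frac{m + 30 m}{-35 + m} = - 8 \frac{31 m}{-35 + m} = - \frac{248 m}{-35 + m}$)
$\left(- \frac{2477}{246} + \frac{2175}{23 \cdot 19 - 21}\right) + I{\left(-63 \right)} = \left(- \frac{2477}{246} + \frac{2175}{23 \cdot 19 - 21}\right) - - \frac{15624}{-35 - 63} = \left(\left(-2477\right) \frac{1}{246} + \frac{2175}{437 - 21}\right) - - \frac{15624}{-98} = \left(- \frac{2477}{246} + \frac{2175}{416}\right) - \left(-15624\right) \left(- \frac{1}{98}\right) = \left(- \frac{2477}{246} + 2175 \cdot \frac{1}{416}\right) - \frac{1116}{7} = \left(- \frac{2477}{246} + \frac{2175}{416}\right) - \frac{1116}{7} = - \frac{247691}{51168} - \frac{1116}{7} = - \frac{58837325}{358176}$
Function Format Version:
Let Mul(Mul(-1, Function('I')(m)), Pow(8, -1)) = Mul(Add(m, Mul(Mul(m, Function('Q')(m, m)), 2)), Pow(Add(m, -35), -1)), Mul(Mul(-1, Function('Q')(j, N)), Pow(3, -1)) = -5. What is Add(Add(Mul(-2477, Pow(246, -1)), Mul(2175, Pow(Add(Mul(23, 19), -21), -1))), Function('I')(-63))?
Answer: Rational(-58837325, 358176) ≈ -164.27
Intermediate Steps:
Function('Q')(j, N) = 15 (Function('Q')(j, N) = Mul(-3, -5) = 15)
Function('I')(m) = Mul(-248, m, Pow(Add(-35, m), -1)) (Function('I')(m) = Mul(-8, Mul(Add(m, Mul(Mul(m, 15), 2)), Pow(Add(m, -35), -1))) = Mul(-8, Mul(Add(m, Mul(Mul(15, m), 2)), Pow(Add(-35, m), -1))) = Mul(-8, Mul(Add(m, Mul(30, m)), Pow(Add(-35, m), -1))) = Mul(-8, Mul(Mul(31, m), Pow(Add(-35, m), -1))) = Mul(-8, Mul(31, m, Pow(Add(-35, m), -1))) = Mul(-248, m, Pow(Add(-35, m), -1)))
Add(Add(Mul(-2477, Pow(246, -1)), Mul(2175, Pow(Add(Mul(23, 19), -21), -1))), Function('I')(-63)) = Add(Add(Mul(-2477, Pow(246, -1)), Mul(2175, Pow(Add(Mul(23, 19), -21), -1))), Mul(-248, -63, Pow(Add(-35, -63), -1))) = Add(Add(Mul(-2477, Rational(1, 246)), Mul(2175, Pow(Add(437, -21), -1))), Mul(-248, -63, Pow(-98, -1))) = Add(Add(Rational(-2477, 246), Mul(2175, Pow(416, -1))), Mul(-248, -63, Rational(-1, 98))) = Add(Add(Rational(-2477, 246), Mul(2175, Rational(1, 416))), Rational(-1116, 7)) = Add(Add(Rational(-2477, 246), Rational(2175, 416)), Rational(-1116, 7)) = Add(Rational(-247691, 51168), Rational(-1116, 7)) = Rational(-58837325, 358176)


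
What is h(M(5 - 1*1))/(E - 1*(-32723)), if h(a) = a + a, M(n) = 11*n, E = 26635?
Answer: 44/29679 ≈ 0.0014825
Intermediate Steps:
h(a) = 2*a
h(M(5 - 1*1))/(E - 1*(-32723)) = (2*(11*(5 - 1*1)))/(26635 - 1*(-32723)) = (2*(11*(5 - 1)))/(26635 + 32723) = (2*(11*4))/59358 = (2*44)*(1/59358) = 88*(1/59358) = 44/29679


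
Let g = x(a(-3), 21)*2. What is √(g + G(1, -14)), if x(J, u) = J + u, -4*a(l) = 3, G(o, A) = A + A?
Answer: 5*√2/2 ≈ 3.5355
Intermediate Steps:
G(o, A) = 2*A
a(l) = -¾ (a(l) = -¼*3 = -¾)
g = 81/2 (g = (-¾ + 21)*2 = (81/4)*2 = 81/2 ≈ 40.500)
√(g + G(1, -14)) = √(81/2 + 2*(-14)) = √(81/2 - 28) = √(25/2) = 5*√2/2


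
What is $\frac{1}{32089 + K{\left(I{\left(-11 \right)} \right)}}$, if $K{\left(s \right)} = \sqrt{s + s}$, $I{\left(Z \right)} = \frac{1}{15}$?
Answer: $\frac{481335}{15445558813} - \frac{\sqrt{30}}{15445558813} \approx 3.1163 \cdot 10^{-5}$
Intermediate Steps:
$I{\left(Z \right)} = \frac{1}{15}$
$K{\left(s \right)} = \sqrt{2} \sqrt{s}$ ($K{\left(s \right)} = \sqrt{2 s} = \sqrt{2} \sqrt{s}$)
$\frac{1}{32089 + K{\left(I{\left(-11 \right)} \right)}} = \frac{1}{32089 + \frac{\sqrt{2}}{\sqrt{15}}} = \frac{1}{32089 + \sqrt{2} \frac{\sqrt{15}}{15}} = \frac{1}{32089 + \frac{\sqrt{30}}{15}}$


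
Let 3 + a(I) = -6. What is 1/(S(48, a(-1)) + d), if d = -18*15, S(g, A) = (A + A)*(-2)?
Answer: -1/234 ≈ -0.0042735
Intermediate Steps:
a(I) = -9 (a(I) = -3 - 6 = -9)
S(g, A) = -4*A (S(g, A) = (2*A)*(-2) = -4*A)
d = -270
1/(S(48, a(-1)) + d) = 1/(-4*(-9) - 270) = 1/(36 - 270) = 1/(-234) = -1/234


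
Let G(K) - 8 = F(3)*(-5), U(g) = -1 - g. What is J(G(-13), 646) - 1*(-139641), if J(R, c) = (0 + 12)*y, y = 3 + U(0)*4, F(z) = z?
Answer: 139629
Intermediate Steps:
y = -1 (y = 3 + (-1 - 1*0)*4 = 3 + (-1 + 0)*4 = 3 - 1*4 = 3 - 4 = -1)
G(K) = -7 (G(K) = 8 + 3*(-5) = 8 - 15 = -7)
J(R, c) = -12 (J(R, c) = (0 + 12)*(-1) = 12*(-1) = -12)
J(G(-13), 646) - 1*(-139641) = -12 - 1*(-139641) = -12 + 139641 = 139629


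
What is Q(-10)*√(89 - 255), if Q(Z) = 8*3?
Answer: 24*I*√166 ≈ 309.22*I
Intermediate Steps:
Q(Z) = 24
Q(-10)*√(89 - 255) = 24*√(89 - 255) = 24*√(-166) = 24*(I*√166) = 24*I*√166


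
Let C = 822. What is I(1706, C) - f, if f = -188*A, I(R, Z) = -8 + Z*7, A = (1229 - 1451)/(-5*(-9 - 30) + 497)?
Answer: 983624/173 ≈ 5685.7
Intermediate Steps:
A = -111/346 (A = -222/(-5*(-39) + 497) = -222/(195 + 497) = -222/692 = -222*1/692 = -111/346 ≈ -0.32081)
I(R, Z) = -8 + 7*Z
f = 10434/173 (f = -188*(-111/346) = 10434/173 ≈ 60.312)
I(1706, C) - f = (-8 + 7*822) - 1*10434/173 = (-8 + 5754) - 10434/173 = 5746 - 10434/173 = 983624/173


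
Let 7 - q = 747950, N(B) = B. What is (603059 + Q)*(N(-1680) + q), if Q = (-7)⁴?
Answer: -453866741580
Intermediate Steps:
q = -747943 (q = 7 - 1*747950 = 7 - 747950 = -747943)
Q = 2401
(603059 + Q)*(N(-1680) + q) = (603059 + 2401)*(-1680 - 747943) = 605460*(-749623) = -453866741580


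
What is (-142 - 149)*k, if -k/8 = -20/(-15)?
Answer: 3104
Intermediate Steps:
k = -32/3 (k = -(-160)/(-15) = -(-160)*(-1)/15 = -8*4/3 = -32/3 ≈ -10.667)
(-142 - 149)*k = (-142 - 149)*(-32/3) = -291*(-32/3) = 3104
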